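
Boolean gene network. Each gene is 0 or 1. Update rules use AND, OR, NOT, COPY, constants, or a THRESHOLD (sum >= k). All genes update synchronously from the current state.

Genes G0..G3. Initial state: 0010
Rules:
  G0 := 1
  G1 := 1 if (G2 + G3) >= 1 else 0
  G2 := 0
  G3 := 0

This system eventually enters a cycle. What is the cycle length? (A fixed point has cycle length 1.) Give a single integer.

Step 0: 0010
Step 1: G0=1(const) G1=(1+0>=1)=1 G2=0(const) G3=0(const) -> 1100
Step 2: G0=1(const) G1=(0+0>=1)=0 G2=0(const) G3=0(const) -> 1000
Step 3: G0=1(const) G1=(0+0>=1)=0 G2=0(const) G3=0(const) -> 1000
State from step 3 equals state from step 2 -> cycle length 1

Answer: 1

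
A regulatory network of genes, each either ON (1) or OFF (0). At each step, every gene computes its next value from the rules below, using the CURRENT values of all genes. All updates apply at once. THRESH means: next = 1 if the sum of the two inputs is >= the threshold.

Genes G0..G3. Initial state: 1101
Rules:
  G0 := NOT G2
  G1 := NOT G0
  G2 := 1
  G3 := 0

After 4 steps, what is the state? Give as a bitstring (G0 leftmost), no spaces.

Step 1: G0=NOT G2=NOT 0=1 G1=NOT G0=NOT 1=0 G2=1(const) G3=0(const) -> 1010
Step 2: G0=NOT G2=NOT 1=0 G1=NOT G0=NOT 1=0 G2=1(const) G3=0(const) -> 0010
Step 3: G0=NOT G2=NOT 1=0 G1=NOT G0=NOT 0=1 G2=1(const) G3=0(const) -> 0110
Step 4: G0=NOT G2=NOT 1=0 G1=NOT G0=NOT 0=1 G2=1(const) G3=0(const) -> 0110

0110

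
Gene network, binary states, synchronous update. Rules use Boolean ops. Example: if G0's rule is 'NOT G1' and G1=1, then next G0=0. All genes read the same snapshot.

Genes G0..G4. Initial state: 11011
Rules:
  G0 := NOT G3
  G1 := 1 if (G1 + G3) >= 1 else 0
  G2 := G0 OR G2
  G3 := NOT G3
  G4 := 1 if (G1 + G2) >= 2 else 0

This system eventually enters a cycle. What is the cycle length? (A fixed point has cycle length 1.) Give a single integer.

Step 0: 11011
Step 1: G0=NOT G3=NOT 1=0 G1=(1+1>=1)=1 G2=G0|G2=1|0=1 G3=NOT G3=NOT 1=0 G4=(1+0>=2)=0 -> 01100
Step 2: G0=NOT G3=NOT 0=1 G1=(1+0>=1)=1 G2=G0|G2=0|1=1 G3=NOT G3=NOT 0=1 G4=(1+1>=2)=1 -> 11111
Step 3: G0=NOT G3=NOT 1=0 G1=(1+1>=1)=1 G2=G0|G2=1|1=1 G3=NOT G3=NOT 1=0 G4=(1+1>=2)=1 -> 01101
Step 4: G0=NOT G3=NOT 0=1 G1=(1+0>=1)=1 G2=G0|G2=0|1=1 G3=NOT G3=NOT 0=1 G4=(1+1>=2)=1 -> 11111
State from step 4 equals state from step 2 -> cycle length 2

Answer: 2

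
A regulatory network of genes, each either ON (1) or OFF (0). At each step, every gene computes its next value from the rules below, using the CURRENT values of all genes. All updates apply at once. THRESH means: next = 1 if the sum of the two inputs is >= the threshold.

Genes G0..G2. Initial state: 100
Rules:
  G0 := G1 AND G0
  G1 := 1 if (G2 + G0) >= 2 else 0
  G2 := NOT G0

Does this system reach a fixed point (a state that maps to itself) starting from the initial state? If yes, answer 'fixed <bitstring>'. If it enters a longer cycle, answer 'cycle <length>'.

Answer: fixed 001

Derivation:
Step 0: 100
Step 1: G0=G1&G0=0&1=0 G1=(0+1>=2)=0 G2=NOT G0=NOT 1=0 -> 000
Step 2: G0=G1&G0=0&0=0 G1=(0+0>=2)=0 G2=NOT G0=NOT 0=1 -> 001
Step 3: G0=G1&G0=0&0=0 G1=(1+0>=2)=0 G2=NOT G0=NOT 0=1 -> 001
Fixed point reached at step 2: 001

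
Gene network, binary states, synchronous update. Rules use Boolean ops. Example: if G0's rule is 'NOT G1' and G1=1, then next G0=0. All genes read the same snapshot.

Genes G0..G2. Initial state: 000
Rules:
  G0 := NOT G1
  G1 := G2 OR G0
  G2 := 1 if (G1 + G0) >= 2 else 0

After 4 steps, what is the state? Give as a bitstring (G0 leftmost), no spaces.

Step 1: G0=NOT G1=NOT 0=1 G1=G2|G0=0|0=0 G2=(0+0>=2)=0 -> 100
Step 2: G0=NOT G1=NOT 0=1 G1=G2|G0=0|1=1 G2=(0+1>=2)=0 -> 110
Step 3: G0=NOT G1=NOT 1=0 G1=G2|G0=0|1=1 G2=(1+1>=2)=1 -> 011
Step 4: G0=NOT G1=NOT 1=0 G1=G2|G0=1|0=1 G2=(1+0>=2)=0 -> 010

010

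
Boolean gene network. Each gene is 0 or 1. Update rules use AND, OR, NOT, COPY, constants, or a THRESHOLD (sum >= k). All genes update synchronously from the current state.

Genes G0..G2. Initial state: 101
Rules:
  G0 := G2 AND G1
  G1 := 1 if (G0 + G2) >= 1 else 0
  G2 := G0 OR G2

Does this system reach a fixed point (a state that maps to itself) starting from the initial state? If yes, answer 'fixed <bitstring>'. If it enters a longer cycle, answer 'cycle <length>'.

Answer: fixed 111

Derivation:
Step 0: 101
Step 1: G0=G2&G1=1&0=0 G1=(1+1>=1)=1 G2=G0|G2=1|1=1 -> 011
Step 2: G0=G2&G1=1&1=1 G1=(0+1>=1)=1 G2=G0|G2=0|1=1 -> 111
Step 3: G0=G2&G1=1&1=1 G1=(1+1>=1)=1 G2=G0|G2=1|1=1 -> 111
Fixed point reached at step 2: 111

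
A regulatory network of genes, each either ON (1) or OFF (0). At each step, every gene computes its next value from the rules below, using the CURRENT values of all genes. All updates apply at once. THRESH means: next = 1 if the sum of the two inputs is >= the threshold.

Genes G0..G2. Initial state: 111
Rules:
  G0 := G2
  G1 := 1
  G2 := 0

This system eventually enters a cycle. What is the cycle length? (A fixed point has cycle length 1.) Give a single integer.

Answer: 1

Derivation:
Step 0: 111
Step 1: G0=G2=1 G1=1(const) G2=0(const) -> 110
Step 2: G0=G2=0 G1=1(const) G2=0(const) -> 010
Step 3: G0=G2=0 G1=1(const) G2=0(const) -> 010
State from step 3 equals state from step 2 -> cycle length 1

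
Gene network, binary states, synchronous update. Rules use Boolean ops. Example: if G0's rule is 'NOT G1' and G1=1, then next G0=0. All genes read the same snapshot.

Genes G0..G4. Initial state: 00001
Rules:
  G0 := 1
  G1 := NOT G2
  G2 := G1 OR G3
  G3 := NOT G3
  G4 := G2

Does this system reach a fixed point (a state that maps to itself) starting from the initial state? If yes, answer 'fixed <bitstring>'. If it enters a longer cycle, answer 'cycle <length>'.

Answer: cycle 4

Derivation:
Step 0: 00001
Step 1: G0=1(const) G1=NOT G2=NOT 0=1 G2=G1|G3=0|0=0 G3=NOT G3=NOT 0=1 G4=G2=0 -> 11010
Step 2: G0=1(const) G1=NOT G2=NOT 0=1 G2=G1|G3=1|1=1 G3=NOT G3=NOT 1=0 G4=G2=0 -> 11100
Step 3: G0=1(const) G1=NOT G2=NOT 1=0 G2=G1|G3=1|0=1 G3=NOT G3=NOT 0=1 G4=G2=1 -> 10111
Step 4: G0=1(const) G1=NOT G2=NOT 1=0 G2=G1|G3=0|1=1 G3=NOT G3=NOT 1=0 G4=G2=1 -> 10101
Step 5: G0=1(const) G1=NOT G2=NOT 1=0 G2=G1|G3=0|0=0 G3=NOT G3=NOT 0=1 G4=G2=1 -> 10011
Step 6: G0=1(const) G1=NOT G2=NOT 0=1 G2=G1|G3=0|1=1 G3=NOT G3=NOT 1=0 G4=G2=0 -> 11100
Cycle of length 4 starting at step 2 -> no fixed point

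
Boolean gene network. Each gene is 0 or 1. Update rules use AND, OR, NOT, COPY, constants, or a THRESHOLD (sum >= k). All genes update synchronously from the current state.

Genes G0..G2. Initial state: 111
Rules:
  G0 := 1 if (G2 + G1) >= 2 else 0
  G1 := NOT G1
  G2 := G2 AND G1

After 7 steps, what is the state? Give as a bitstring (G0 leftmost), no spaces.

Step 1: G0=(1+1>=2)=1 G1=NOT G1=NOT 1=0 G2=G2&G1=1&1=1 -> 101
Step 2: G0=(1+0>=2)=0 G1=NOT G1=NOT 0=1 G2=G2&G1=1&0=0 -> 010
Step 3: G0=(0+1>=2)=0 G1=NOT G1=NOT 1=0 G2=G2&G1=0&1=0 -> 000
Step 4: G0=(0+0>=2)=0 G1=NOT G1=NOT 0=1 G2=G2&G1=0&0=0 -> 010
Step 5: G0=(0+1>=2)=0 G1=NOT G1=NOT 1=0 G2=G2&G1=0&1=0 -> 000
Step 6: G0=(0+0>=2)=0 G1=NOT G1=NOT 0=1 G2=G2&G1=0&0=0 -> 010
Step 7: G0=(0+1>=2)=0 G1=NOT G1=NOT 1=0 G2=G2&G1=0&1=0 -> 000

000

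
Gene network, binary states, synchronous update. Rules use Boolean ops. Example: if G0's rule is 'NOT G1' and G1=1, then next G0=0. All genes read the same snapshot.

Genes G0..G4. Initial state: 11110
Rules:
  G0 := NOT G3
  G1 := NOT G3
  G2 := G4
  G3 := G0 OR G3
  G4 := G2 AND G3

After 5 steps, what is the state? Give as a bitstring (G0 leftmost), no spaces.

Step 1: G0=NOT G3=NOT 1=0 G1=NOT G3=NOT 1=0 G2=G4=0 G3=G0|G3=1|1=1 G4=G2&G3=1&1=1 -> 00011
Step 2: G0=NOT G3=NOT 1=0 G1=NOT G3=NOT 1=0 G2=G4=1 G3=G0|G3=0|1=1 G4=G2&G3=0&1=0 -> 00110
Step 3: G0=NOT G3=NOT 1=0 G1=NOT G3=NOT 1=0 G2=G4=0 G3=G0|G3=0|1=1 G4=G2&G3=1&1=1 -> 00011
Step 4: G0=NOT G3=NOT 1=0 G1=NOT G3=NOT 1=0 G2=G4=1 G3=G0|G3=0|1=1 G4=G2&G3=0&1=0 -> 00110
Step 5: G0=NOT G3=NOT 1=0 G1=NOT G3=NOT 1=0 G2=G4=0 G3=G0|G3=0|1=1 G4=G2&G3=1&1=1 -> 00011

00011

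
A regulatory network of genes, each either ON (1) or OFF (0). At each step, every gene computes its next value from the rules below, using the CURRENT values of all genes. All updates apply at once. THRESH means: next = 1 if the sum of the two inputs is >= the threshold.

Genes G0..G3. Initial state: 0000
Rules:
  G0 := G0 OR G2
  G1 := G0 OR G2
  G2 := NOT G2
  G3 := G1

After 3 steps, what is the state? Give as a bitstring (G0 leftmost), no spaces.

Step 1: G0=G0|G2=0|0=0 G1=G0|G2=0|0=0 G2=NOT G2=NOT 0=1 G3=G1=0 -> 0010
Step 2: G0=G0|G2=0|1=1 G1=G0|G2=0|1=1 G2=NOT G2=NOT 1=0 G3=G1=0 -> 1100
Step 3: G0=G0|G2=1|0=1 G1=G0|G2=1|0=1 G2=NOT G2=NOT 0=1 G3=G1=1 -> 1111

1111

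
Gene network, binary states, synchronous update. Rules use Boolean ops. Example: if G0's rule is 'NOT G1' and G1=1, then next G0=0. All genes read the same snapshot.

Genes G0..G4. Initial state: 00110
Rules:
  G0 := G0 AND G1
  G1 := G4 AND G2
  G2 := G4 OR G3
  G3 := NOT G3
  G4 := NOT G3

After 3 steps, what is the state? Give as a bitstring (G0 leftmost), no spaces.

Step 1: G0=G0&G1=0&0=0 G1=G4&G2=0&1=0 G2=G4|G3=0|1=1 G3=NOT G3=NOT 1=0 G4=NOT G3=NOT 1=0 -> 00100
Step 2: G0=G0&G1=0&0=0 G1=G4&G2=0&1=0 G2=G4|G3=0|0=0 G3=NOT G3=NOT 0=1 G4=NOT G3=NOT 0=1 -> 00011
Step 3: G0=G0&G1=0&0=0 G1=G4&G2=1&0=0 G2=G4|G3=1|1=1 G3=NOT G3=NOT 1=0 G4=NOT G3=NOT 1=0 -> 00100

00100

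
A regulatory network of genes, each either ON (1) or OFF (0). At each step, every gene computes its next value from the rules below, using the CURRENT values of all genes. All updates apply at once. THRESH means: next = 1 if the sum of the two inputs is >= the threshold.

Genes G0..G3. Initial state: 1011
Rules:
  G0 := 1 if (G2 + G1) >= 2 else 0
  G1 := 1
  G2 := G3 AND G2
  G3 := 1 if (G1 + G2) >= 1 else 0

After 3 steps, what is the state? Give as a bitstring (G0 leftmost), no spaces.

Step 1: G0=(1+0>=2)=0 G1=1(const) G2=G3&G2=1&1=1 G3=(0+1>=1)=1 -> 0111
Step 2: G0=(1+1>=2)=1 G1=1(const) G2=G3&G2=1&1=1 G3=(1+1>=1)=1 -> 1111
Step 3: G0=(1+1>=2)=1 G1=1(const) G2=G3&G2=1&1=1 G3=(1+1>=1)=1 -> 1111

1111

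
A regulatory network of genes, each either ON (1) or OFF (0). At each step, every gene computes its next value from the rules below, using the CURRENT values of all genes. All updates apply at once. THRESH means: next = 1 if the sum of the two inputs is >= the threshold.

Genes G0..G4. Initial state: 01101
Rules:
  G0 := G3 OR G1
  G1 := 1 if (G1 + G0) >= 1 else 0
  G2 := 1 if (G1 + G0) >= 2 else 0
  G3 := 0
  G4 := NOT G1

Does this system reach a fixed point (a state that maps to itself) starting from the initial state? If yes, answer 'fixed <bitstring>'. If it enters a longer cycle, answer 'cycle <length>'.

Step 0: 01101
Step 1: G0=G3|G1=0|1=1 G1=(1+0>=1)=1 G2=(1+0>=2)=0 G3=0(const) G4=NOT G1=NOT 1=0 -> 11000
Step 2: G0=G3|G1=0|1=1 G1=(1+1>=1)=1 G2=(1+1>=2)=1 G3=0(const) G4=NOT G1=NOT 1=0 -> 11100
Step 3: G0=G3|G1=0|1=1 G1=(1+1>=1)=1 G2=(1+1>=2)=1 G3=0(const) G4=NOT G1=NOT 1=0 -> 11100
Fixed point reached at step 2: 11100

Answer: fixed 11100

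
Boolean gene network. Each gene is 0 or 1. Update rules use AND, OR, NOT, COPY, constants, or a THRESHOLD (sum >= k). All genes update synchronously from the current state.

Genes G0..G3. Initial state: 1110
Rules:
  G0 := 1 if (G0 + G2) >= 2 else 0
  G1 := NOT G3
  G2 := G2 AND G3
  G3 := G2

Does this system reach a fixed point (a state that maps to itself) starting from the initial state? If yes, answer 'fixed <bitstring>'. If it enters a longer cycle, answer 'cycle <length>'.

Step 0: 1110
Step 1: G0=(1+1>=2)=1 G1=NOT G3=NOT 0=1 G2=G2&G3=1&0=0 G3=G2=1 -> 1101
Step 2: G0=(1+0>=2)=0 G1=NOT G3=NOT 1=0 G2=G2&G3=0&1=0 G3=G2=0 -> 0000
Step 3: G0=(0+0>=2)=0 G1=NOT G3=NOT 0=1 G2=G2&G3=0&0=0 G3=G2=0 -> 0100
Step 4: G0=(0+0>=2)=0 G1=NOT G3=NOT 0=1 G2=G2&G3=0&0=0 G3=G2=0 -> 0100
Fixed point reached at step 3: 0100

Answer: fixed 0100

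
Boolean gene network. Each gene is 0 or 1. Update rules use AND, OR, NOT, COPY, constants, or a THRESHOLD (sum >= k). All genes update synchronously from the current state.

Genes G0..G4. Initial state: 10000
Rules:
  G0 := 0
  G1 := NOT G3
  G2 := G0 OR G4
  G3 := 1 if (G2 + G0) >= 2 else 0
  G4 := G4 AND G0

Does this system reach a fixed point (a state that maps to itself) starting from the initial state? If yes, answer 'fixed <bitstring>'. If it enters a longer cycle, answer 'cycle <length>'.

Step 0: 10000
Step 1: G0=0(const) G1=NOT G3=NOT 0=1 G2=G0|G4=1|0=1 G3=(0+1>=2)=0 G4=G4&G0=0&1=0 -> 01100
Step 2: G0=0(const) G1=NOT G3=NOT 0=1 G2=G0|G4=0|0=0 G3=(1+0>=2)=0 G4=G4&G0=0&0=0 -> 01000
Step 3: G0=0(const) G1=NOT G3=NOT 0=1 G2=G0|G4=0|0=0 G3=(0+0>=2)=0 G4=G4&G0=0&0=0 -> 01000
Fixed point reached at step 2: 01000

Answer: fixed 01000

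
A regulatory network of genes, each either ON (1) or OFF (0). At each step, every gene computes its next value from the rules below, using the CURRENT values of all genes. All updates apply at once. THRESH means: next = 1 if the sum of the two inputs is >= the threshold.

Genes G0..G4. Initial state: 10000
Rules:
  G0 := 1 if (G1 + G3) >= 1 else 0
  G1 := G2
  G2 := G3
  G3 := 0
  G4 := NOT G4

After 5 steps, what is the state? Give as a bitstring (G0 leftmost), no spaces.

Step 1: G0=(0+0>=1)=0 G1=G2=0 G2=G3=0 G3=0(const) G4=NOT G4=NOT 0=1 -> 00001
Step 2: G0=(0+0>=1)=0 G1=G2=0 G2=G3=0 G3=0(const) G4=NOT G4=NOT 1=0 -> 00000
Step 3: G0=(0+0>=1)=0 G1=G2=0 G2=G3=0 G3=0(const) G4=NOT G4=NOT 0=1 -> 00001
Step 4: G0=(0+0>=1)=0 G1=G2=0 G2=G3=0 G3=0(const) G4=NOT G4=NOT 1=0 -> 00000
Step 5: G0=(0+0>=1)=0 G1=G2=0 G2=G3=0 G3=0(const) G4=NOT G4=NOT 0=1 -> 00001

00001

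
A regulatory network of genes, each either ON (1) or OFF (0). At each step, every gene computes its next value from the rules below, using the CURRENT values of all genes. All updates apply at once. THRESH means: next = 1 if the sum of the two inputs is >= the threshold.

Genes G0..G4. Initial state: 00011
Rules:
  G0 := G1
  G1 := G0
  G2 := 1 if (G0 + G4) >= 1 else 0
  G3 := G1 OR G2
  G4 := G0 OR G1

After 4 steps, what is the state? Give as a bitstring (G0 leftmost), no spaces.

Step 1: G0=G1=0 G1=G0=0 G2=(0+1>=1)=1 G3=G1|G2=0|0=0 G4=G0|G1=0|0=0 -> 00100
Step 2: G0=G1=0 G1=G0=0 G2=(0+0>=1)=0 G3=G1|G2=0|1=1 G4=G0|G1=0|0=0 -> 00010
Step 3: G0=G1=0 G1=G0=0 G2=(0+0>=1)=0 G3=G1|G2=0|0=0 G4=G0|G1=0|0=0 -> 00000
Step 4: G0=G1=0 G1=G0=0 G2=(0+0>=1)=0 G3=G1|G2=0|0=0 G4=G0|G1=0|0=0 -> 00000

00000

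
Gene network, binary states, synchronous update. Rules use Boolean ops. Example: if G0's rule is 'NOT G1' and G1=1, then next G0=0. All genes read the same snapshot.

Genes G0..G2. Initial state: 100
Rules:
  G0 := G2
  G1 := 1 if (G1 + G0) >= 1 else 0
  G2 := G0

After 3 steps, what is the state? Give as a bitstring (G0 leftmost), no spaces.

Step 1: G0=G2=0 G1=(0+1>=1)=1 G2=G0=1 -> 011
Step 2: G0=G2=1 G1=(1+0>=1)=1 G2=G0=0 -> 110
Step 3: G0=G2=0 G1=(1+1>=1)=1 G2=G0=1 -> 011

011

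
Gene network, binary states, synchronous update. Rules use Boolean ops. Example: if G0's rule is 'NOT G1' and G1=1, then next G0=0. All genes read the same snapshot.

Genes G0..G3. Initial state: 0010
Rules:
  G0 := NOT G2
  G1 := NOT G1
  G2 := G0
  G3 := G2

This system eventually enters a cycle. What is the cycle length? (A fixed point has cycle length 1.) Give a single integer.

Step 0: 0010
Step 1: G0=NOT G2=NOT 1=0 G1=NOT G1=NOT 0=1 G2=G0=0 G3=G2=1 -> 0101
Step 2: G0=NOT G2=NOT 0=1 G1=NOT G1=NOT 1=0 G2=G0=0 G3=G2=0 -> 1000
Step 3: G0=NOT G2=NOT 0=1 G1=NOT G1=NOT 0=1 G2=G0=1 G3=G2=0 -> 1110
Step 4: G0=NOT G2=NOT 1=0 G1=NOT G1=NOT 1=0 G2=G0=1 G3=G2=1 -> 0011
Step 5: G0=NOT G2=NOT 1=0 G1=NOT G1=NOT 0=1 G2=G0=0 G3=G2=1 -> 0101
State from step 5 equals state from step 1 -> cycle length 4

Answer: 4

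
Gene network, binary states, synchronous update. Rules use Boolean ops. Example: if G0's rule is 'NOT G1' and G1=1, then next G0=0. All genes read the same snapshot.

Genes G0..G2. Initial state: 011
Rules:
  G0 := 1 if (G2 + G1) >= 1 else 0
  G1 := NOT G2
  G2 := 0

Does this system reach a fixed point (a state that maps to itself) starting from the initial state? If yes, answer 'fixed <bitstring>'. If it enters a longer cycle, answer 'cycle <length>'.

Answer: fixed 110

Derivation:
Step 0: 011
Step 1: G0=(1+1>=1)=1 G1=NOT G2=NOT 1=0 G2=0(const) -> 100
Step 2: G0=(0+0>=1)=0 G1=NOT G2=NOT 0=1 G2=0(const) -> 010
Step 3: G0=(0+1>=1)=1 G1=NOT G2=NOT 0=1 G2=0(const) -> 110
Step 4: G0=(0+1>=1)=1 G1=NOT G2=NOT 0=1 G2=0(const) -> 110
Fixed point reached at step 3: 110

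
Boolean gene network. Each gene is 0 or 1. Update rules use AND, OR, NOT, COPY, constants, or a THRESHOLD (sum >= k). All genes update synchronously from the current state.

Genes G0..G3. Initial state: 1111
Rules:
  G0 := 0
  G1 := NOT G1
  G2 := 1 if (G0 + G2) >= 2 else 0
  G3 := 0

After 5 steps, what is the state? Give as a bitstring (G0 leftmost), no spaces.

Step 1: G0=0(const) G1=NOT G1=NOT 1=0 G2=(1+1>=2)=1 G3=0(const) -> 0010
Step 2: G0=0(const) G1=NOT G1=NOT 0=1 G2=(0+1>=2)=0 G3=0(const) -> 0100
Step 3: G0=0(const) G1=NOT G1=NOT 1=0 G2=(0+0>=2)=0 G3=0(const) -> 0000
Step 4: G0=0(const) G1=NOT G1=NOT 0=1 G2=(0+0>=2)=0 G3=0(const) -> 0100
Step 5: G0=0(const) G1=NOT G1=NOT 1=0 G2=(0+0>=2)=0 G3=0(const) -> 0000

0000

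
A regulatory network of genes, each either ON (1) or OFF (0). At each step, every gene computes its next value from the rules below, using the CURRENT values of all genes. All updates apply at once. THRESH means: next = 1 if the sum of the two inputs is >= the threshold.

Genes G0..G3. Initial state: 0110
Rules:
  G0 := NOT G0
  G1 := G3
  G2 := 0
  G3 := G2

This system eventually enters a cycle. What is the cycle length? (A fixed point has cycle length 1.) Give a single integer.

Answer: 2

Derivation:
Step 0: 0110
Step 1: G0=NOT G0=NOT 0=1 G1=G3=0 G2=0(const) G3=G2=1 -> 1001
Step 2: G0=NOT G0=NOT 1=0 G1=G3=1 G2=0(const) G3=G2=0 -> 0100
Step 3: G0=NOT G0=NOT 0=1 G1=G3=0 G2=0(const) G3=G2=0 -> 1000
Step 4: G0=NOT G0=NOT 1=0 G1=G3=0 G2=0(const) G3=G2=0 -> 0000
Step 5: G0=NOT G0=NOT 0=1 G1=G3=0 G2=0(const) G3=G2=0 -> 1000
State from step 5 equals state from step 3 -> cycle length 2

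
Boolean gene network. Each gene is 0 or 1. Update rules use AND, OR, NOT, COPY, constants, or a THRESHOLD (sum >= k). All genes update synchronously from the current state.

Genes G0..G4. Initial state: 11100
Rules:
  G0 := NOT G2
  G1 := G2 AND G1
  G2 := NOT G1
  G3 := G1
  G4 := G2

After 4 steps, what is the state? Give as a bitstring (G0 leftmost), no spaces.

Step 1: G0=NOT G2=NOT 1=0 G1=G2&G1=1&1=1 G2=NOT G1=NOT 1=0 G3=G1=1 G4=G2=1 -> 01011
Step 2: G0=NOT G2=NOT 0=1 G1=G2&G1=0&1=0 G2=NOT G1=NOT 1=0 G3=G1=1 G4=G2=0 -> 10010
Step 3: G0=NOT G2=NOT 0=1 G1=G2&G1=0&0=0 G2=NOT G1=NOT 0=1 G3=G1=0 G4=G2=0 -> 10100
Step 4: G0=NOT G2=NOT 1=0 G1=G2&G1=1&0=0 G2=NOT G1=NOT 0=1 G3=G1=0 G4=G2=1 -> 00101

00101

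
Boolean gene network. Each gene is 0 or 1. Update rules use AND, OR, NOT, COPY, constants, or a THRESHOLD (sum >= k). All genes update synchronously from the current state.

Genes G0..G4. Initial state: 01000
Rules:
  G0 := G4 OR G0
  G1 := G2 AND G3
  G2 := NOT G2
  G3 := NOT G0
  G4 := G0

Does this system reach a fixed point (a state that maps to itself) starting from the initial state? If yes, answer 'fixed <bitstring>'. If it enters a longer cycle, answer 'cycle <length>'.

Step 0: 01000
Step 1: G0=G4|G0=0|0=0 G1=G2&G3=0&0=0 G2=NOT G2=NOT 0=1 G3=NOT G0=NOT 0=1 G4=G0=0 -> 00110
Step 2: G0=G4|G0=0|0=0 G1=G2&G3=1&1=1 G2=NOT G2=NOT 1=0 G3=NOT G0=NOT 0=1 G4=G0=0 -> 01010
Step 3: G0=G4|G0=0|0=0 G1=G2&G3=0&1=0 G2=NOT G2=NOT 0=1 G3=NOT G0=NOT 0=1 G4=G0=0 -> 00110
Cycle of length 2 starting at step 1 -> no fixed point

Answer: cycle 2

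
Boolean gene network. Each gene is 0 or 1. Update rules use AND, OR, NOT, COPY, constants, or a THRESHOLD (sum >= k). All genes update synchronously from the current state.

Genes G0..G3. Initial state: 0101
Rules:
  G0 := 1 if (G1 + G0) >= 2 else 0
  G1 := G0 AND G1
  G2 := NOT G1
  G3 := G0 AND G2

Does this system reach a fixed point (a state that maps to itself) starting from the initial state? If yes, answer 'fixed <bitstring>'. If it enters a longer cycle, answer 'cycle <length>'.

Answer: fixed 0010

Derivation:
Step 0: 0101
Step 1: G0=(1+0>=2)=0 G1=G0&G1=0&1=0 G2=NOT G1=NOT 1=0 G3=G0&G2=0&0=0 -> 0000
Step 2: G0=(0+0>=2)=0 G1=G0&G1=0&0=0 G2=NOT G1=NOT 0=1 G3=G0&G2=0&0=0 -> 0010
Step 3: G0=(0+0>=2)=0 G1=G0&G1=0&0=0 G2=NOT G1=NOT 0=1 G3=G0&G2=0&1=0 -> 0010
Fixed point reached at step 2: 0010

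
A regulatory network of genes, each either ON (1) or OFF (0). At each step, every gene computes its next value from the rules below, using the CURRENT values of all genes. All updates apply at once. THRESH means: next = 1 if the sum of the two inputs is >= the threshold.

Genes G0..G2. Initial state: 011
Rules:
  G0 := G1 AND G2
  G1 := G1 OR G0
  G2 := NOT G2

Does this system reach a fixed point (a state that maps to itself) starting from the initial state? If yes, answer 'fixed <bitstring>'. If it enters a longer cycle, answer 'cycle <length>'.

Step 0: 011
Step 1: G0=G1&G2=1&1=1 G1=G1|G0=1|0=1 G2=NOT G2=NOT 1=0 -> 110
Step 2: G0=G1&G2=1&0=0 G1=G1|G0=1|1=1 G2=NOT G2=NOT 0=1 -> 011
Cycle of length 2 starting at step 0 -> no fixed point

Answer: cycle 2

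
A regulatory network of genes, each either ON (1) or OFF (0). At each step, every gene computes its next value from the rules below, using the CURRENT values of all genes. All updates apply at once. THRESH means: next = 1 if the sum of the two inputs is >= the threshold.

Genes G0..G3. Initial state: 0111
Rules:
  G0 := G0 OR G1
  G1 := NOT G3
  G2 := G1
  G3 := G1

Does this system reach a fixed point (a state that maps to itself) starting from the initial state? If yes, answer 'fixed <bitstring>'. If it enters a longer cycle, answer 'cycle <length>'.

Step 0: 0111
Step 1: G0=G0|G1=0|1=1 G1=NOT G3=NOT 1=0 G2=G1=1 G3=G1=1 -> 1011
Step 2: G0=G0|G1=1|0=1 G1=NOT G3=NOT 1=0 G2=G1=0 G3=G1=0 -> 1000
Step 3: G0=G0|G1=1|0=1 G1=NOT G3=NOT 0=1 G2=G1=0 G3=G1=0 -> 1100
Step 4: G0=G0|G1=1|1=1 G1=NOT G3=NOT 0=1 G2=G1=1 G3=G1=1 -> 1111
Step 5: G0=G0|G1=1|1=1 G1=NOT G3=NOT 1=0 G2=G1=1 G3=G1=1 -> 1011
Cycle of length 4 starting at step 1 -> no fixed point

Answer: cycle 4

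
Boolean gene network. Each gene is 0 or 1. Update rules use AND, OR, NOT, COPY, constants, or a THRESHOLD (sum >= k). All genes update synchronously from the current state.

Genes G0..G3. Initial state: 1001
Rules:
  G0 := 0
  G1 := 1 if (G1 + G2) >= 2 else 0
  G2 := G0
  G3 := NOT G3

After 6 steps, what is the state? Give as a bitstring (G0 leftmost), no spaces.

Step 1: G0=0(const) G1=(0+0>=2)=0 G2=G0=1 G3=NOT G3=NOT 1=0 -> 0010
Step 2: G0=0(const) G1=(0+1>=2)=0 G2=G0=0 G3=NOT G3=NOT 0=1 -> 0001
Step 3: G0=0(const) G1=(0+0>=2)=0 G2=G0=0 G3=NOT G3=NOT 1=0 -> 0000
Step 4: G0=0(const) G1=(0+0>=2)=0 G2=G0=0 G3=NOT G3=NOT 0=1 -> 0001
Step 5: G0=0(const) G1=(0+0>=2)=0 G2=G0=0 G3=NOT G3=NOT 1=0 -> 0000
Step 6: G0=0(const) G1=(0+0>=2)=0 G2=G0=0 G3=NOT G3=NOT 0=1 -> 0001

0001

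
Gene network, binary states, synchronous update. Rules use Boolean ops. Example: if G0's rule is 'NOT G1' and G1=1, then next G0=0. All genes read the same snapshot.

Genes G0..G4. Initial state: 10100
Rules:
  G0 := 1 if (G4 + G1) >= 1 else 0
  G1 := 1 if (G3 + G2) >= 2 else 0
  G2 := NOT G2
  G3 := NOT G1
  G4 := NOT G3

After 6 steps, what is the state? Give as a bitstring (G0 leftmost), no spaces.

Step 1: G0=(0+0>=1)=0 G1=(0+1>=2)=0 G2=NOT G2=NOT 1=0 G3=NOT G1=NOT 0=1 G4=NOT G3=NOT 0=1 -> 00011
Step 2: G0=(1+0>=1)=1 G1=(1+0>=2)=0 G2=NOT G2=NOT 0=1 G3=NOT G1=NOT 0=1 G4=NOT G3=NOT 1=0 -> 10110
Step 3: G0=(0+0>=1)=0 G1=(1+1>=2)=1 G2=NOT G2=NOT 1=0 G3=NOT G1=NOT 0=1 G4=NOT G3=NOT 1=0 -> 01010
Step 4: G0=(0+1>=1)=1 G1=(1+0>=2)=0 G2=NOT G2=NOT 0=1 G3=NOT G1=NOT 1=0 G4=NOT G3=NOT 1=0 -> 10100
Step 5: G0=(0+0>=1)=0 G1=(0+1>=2)=0 G2=NOT G2=NOT 1=0 G3=NOT G1=NOT 0=1 G4=NOT G3=NOT 0=1 -> 00011
Step 6: G0=(1+0>=1)=1 G1=(1+0>=2)=0 G2=NOT G2=NOT 0=1 G3=NOT G1=NOT 0=1 G4=NOT G3=NOT 1=0 -> 10110

10110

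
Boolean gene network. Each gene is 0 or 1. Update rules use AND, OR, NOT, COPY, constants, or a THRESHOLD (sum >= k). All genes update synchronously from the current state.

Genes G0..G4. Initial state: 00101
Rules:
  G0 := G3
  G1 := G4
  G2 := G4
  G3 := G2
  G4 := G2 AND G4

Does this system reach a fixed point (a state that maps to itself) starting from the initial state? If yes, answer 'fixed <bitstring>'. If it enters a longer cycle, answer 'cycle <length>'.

Answer: fixed 11111

Derivation:
Step 0: 00101
Step 1: G0=G3=0 G1=G4=1 G2=G4=1 G3=G2=1 G4=G2&G4=1&1=1 -> 01111
Step 2: G0=G3=1 G1=G4=1 G2=G4=1 G3=G2=1 G4=G2&G4=1&1=1 -> 11111
Step 3: G0=G3=1 G1=G4=1 G2=G4=1 G3=G2=1 G4=G2&G4=1&1=1 -> 11111
Fixed point reached at step 2: 11111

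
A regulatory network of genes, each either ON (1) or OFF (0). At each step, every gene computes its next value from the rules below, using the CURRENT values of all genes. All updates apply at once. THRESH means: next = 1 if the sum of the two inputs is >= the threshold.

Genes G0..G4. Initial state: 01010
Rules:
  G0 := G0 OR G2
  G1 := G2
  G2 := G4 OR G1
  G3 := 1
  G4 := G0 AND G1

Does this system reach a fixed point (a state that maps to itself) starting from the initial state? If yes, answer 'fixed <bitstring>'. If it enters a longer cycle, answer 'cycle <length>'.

Answer: fixed 11111

Derivation:
Step 0: 01010
Step 1: G0=G0|G2=0|0=0 G1=G2=0 G2=G4|G1=0|1=1 G3=1(const) G4=G0&G1=0&1=0 -> 00110
Step 2: G0=G0|G2=0|1=1 G1=G2=1 G2=G4|G1=0|0=0 G3=1(const) G4=G0&G1=0&0=0 -> 11010
Step 3: G0=G0|G2=1|0=1 G1=G2=0 G2=G4|G1=0|1=1 G3=1(const) G4=G0&G1=1&1=1 -> 10111
Step 4: G0=G0|G2=1|1=1 G1=G2=1 G2=G4|G1=1|0=1 G3=1(const) G4=G0&G1=1&0=0 -> 11110
Step 5: G0=G0|G2=1|1=1 G1=G2=1 G2=G4|G1=0|1=1 G3=1(const) G4=G0&G1=1&1=1 -> 11111
Step 6: G0=G0|G2=1|1=1 G1=G2=1 G2=G4|G1=1|1=1 G3=1(const) G4=G0&G1=1&1=1 -> 11111
Fixed point reached at step 5: 11111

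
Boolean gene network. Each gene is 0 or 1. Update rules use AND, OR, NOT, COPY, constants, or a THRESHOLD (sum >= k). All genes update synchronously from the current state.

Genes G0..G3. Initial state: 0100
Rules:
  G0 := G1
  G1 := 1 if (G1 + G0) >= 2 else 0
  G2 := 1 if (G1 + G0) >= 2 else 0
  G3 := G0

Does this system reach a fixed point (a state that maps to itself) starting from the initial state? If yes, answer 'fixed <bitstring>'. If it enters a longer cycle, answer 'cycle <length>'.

Answer: fixed 0000

Derivation:
Step 0: 0100
Step 1: G0=G1=1 G1=(1+0>=2)=0 G2=(1+0>=2)=0 G3=G0=0 -> 1000
Step 2: G0=G1=0 G1=(0+1>=2)=0 G2=(0+1>=2)=0 G3=G0=1 -> 0001
Step 3: G0=G1=0 G1=(0+0>=2)=0 G2=(0+0>=2)=0 G3=G0=0 -> 0000
Step 4: G0=G1=0 G1=(0+0>=2)=0 G2=(0+0>=2)=0 G3=G0=0 -> 0000
Fixed point reached at step 3: 0000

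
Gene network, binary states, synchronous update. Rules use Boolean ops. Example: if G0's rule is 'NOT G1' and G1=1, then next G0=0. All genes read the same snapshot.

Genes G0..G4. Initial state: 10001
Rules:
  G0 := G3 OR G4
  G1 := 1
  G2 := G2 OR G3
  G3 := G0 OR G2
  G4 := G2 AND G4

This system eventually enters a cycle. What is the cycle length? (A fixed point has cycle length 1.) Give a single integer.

Step 0: 10001
Step 1: G0=G3|G4=0|1=1 G1=1(const) G2=G2|G3=0|0=0 G3=G0|G2=1|0=1 G4=G2&G4=0&1=0 -> 11010
Step 2: G0=G3|G4=1|0=1 G1=1(const) G2=G2|G3=0|1=1 G3=G0|G2=1|0=1 G4=G2&G4=0&0=0 -> 11110
Step 3: G0=G3|G4=1|0=1 G1=1(const) G2=G2|G3=1|1=1 G3=G0|G2=1|1=1 G4=G2&G4=1&0=0 -> 11110
State from step 3 equals state from step 2 -> cycle length 1

Answer: 1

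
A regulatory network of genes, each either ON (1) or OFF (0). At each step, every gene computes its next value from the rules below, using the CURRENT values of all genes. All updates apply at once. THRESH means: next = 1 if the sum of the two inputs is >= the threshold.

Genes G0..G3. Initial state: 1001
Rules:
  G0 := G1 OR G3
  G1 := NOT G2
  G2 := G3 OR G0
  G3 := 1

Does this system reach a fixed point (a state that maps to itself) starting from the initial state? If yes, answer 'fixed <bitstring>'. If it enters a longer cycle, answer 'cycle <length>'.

Step 0: 1001
Step 1: G0=G1|G3=0|1=1 G1=NOT G2=NOT 0=1 G2=G3|G0=1|1=1 G3=1(const) -> 1111
Step 2: G0=G1|G3=1|1=1 G1=NOT G2=NOT 1=0 G2=G3|G0=1|1=1 G3=1(const) -> 1011
Step 3: G0=G1|G3=0|1=1 G1=NOT G2=NOT 1=0 G2=G3|G0=1|1=1 G3=1(const) -> 1011
Fixed point reached at step 2: 1011

Answer: fixed 1011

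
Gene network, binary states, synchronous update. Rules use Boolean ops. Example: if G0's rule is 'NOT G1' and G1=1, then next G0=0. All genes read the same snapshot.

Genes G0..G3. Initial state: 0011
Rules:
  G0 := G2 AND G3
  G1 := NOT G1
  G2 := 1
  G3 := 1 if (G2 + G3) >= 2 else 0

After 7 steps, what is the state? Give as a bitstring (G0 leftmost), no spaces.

Step 1: G0=G2&G3=1&1=1 G1=NOT G1=NOT 0=1 G2=1(const) G3=(1+1>=2)=1 -> 1111
Step 2: G0=G2&G3=1&1=1 G1=NOT G1=NOT 1=0 G2=1(const) G3=(1+1>=2)=1 -> 1011
Step 3: G0=G2&G3=1&1=1 G1=NOT G1=NOT 0=1 G2=1(const) G3=(1+1>=2)=1 -> 1111
Step 4: G0=G2&G3=1&1=1 G1=NOT G1=NOT 1=0 G2=1(const) G3=(1+1>=2)=1 -> 1011
Step 5: G0=G2&G3=1&1=1 G1=NOT G1=NOT 0=1 G2=1(const) G3=(1+1>=2)=1 -> 1111
Step 6: G0=G2&G3=1&1=1 G1=NOT G1=NOT 1=0 G2=1(const) G3=(1+1>=2)=1 -> 1011
Step 7: G0=G2&G3=1&1=1 G1=NOT G1=NOT 0=1 G2=1(const) G3=(1+1>=2)=1 -> 1111

1111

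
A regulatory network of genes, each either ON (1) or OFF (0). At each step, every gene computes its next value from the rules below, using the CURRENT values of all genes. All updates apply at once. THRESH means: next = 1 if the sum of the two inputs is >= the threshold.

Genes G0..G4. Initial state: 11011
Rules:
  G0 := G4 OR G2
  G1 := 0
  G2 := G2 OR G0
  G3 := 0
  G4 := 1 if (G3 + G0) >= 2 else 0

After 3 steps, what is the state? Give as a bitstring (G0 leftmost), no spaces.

Step 1: G0=G4|G2=1|0=1 G1=0(const) G2=G2|G0=0|1=1 G3=0(const) G4=(1+1>=2)=1 -> 10101
Step 2: G0=G4|G2=1|1=1 G1=0(const) G2=G2|G0=1|1=1 G3=0(const) G4=(0+1>=2)=0 -> 10100
Step 3: G0=G4|G2=0|1=1 G1=0(const) G2=G2|G0=1|1=1 G3=0(const) G4=(0+1>=2)=0 -> 10100

10100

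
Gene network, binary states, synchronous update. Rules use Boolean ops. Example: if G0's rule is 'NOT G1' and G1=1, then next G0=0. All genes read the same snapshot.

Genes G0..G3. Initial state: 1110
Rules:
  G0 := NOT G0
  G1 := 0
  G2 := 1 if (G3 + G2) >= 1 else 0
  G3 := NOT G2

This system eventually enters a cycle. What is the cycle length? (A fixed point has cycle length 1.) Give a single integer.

Answer: 2

Derivation:
Step 0: 1110
Step 1: G0=NOT G0=NOT 1=0 G1=0(const) G2=(0+1>=1)=1 G3=NOT G2=NOT 1=0 -> 0010
Step 2: G0=NOT G0=NOT 0=1 G1=0(const) G2=(0+1>=1)=1 G3=NOT G2=NOT 1=0 -> 1010
Step 3: G0=NOT G0=NOT 1=0 G1=0(const) G2=(0+1>=1)=1 G3=NOT G2=NOT 1=0 -> 0010
State from step 3 equals state from step 1 -> cycle length 2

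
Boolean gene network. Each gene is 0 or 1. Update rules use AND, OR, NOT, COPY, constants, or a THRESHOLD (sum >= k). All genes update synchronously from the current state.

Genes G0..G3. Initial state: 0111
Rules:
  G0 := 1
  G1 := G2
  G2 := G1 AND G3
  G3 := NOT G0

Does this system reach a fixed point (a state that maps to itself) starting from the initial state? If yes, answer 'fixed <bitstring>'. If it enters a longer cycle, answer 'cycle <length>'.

Step 0: 0111
Step 1: G0=1(const) G1=G2=1 G2=G1&G3=1&1=1 G3=NOT G0=NOT 0=1 -> 1111
Step 2: G0=1(const) G1=G2=1 G2=G1&G3=1&1=1 G3=NOT G0=NOT 1=0 -> 1110
Step 3: G0=1(const) G1=G2=1 G2=G1&G3=1&0=0 G3=NOT G0=NOT 1=0 -> 1100
Step 4: G0=1(const) G1=G2=0 G2=G1&G3=1&0=0 G3=NOT G0=NOT 1=0 -> 1000
Step 5: G0=1(const) G1=G2=0 G2=G1&G3=0&0=0 G3=NOT G0=NOT 1=0 -> 1000
Fixed point reached at step 4: 1000

Answer: fixed 1000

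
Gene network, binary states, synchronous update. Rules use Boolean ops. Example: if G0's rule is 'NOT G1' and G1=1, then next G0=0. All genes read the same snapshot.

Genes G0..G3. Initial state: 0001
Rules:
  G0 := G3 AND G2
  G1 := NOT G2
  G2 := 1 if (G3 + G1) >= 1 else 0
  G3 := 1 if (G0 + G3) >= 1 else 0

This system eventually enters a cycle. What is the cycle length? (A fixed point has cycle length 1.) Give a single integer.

Answer: 1

Derivation:
Step 0: 0001
Step 1: G0=G3&G2=1&0=0 G1=NOT G2=NOT 0=1 G2=(1+0>=1)=1 G3=(0+1>=1)=1 -> 0111
Step 2: G0=G3&G2=1&1=1 G1=NOT G2=NOT 1=0 G2=(1+1>=1)=1 G3=(0+1>=1)=1 -> 1011
Step 3: G0=G3&G2=1&1=1 G1=NOT G2=NOT 1=0 G2=(1+0>=1)=1 G3=(1+1>=1)=1 -> 1011
State from step 3 equals state from step 2 -> cycle length 1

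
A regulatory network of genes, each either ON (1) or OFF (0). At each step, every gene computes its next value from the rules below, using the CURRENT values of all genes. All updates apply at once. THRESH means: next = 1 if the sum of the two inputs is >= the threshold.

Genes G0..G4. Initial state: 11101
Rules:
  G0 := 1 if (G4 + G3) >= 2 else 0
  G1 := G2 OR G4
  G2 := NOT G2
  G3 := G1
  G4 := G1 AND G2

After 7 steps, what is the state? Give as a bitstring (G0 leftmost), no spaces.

Step 1: G0=(1+0>=2)=0 G1=G2|G4=1|1=1 G2=NOT G2=NOT 1=0 G3=G1=1 G4=G1&G2=1&1=1 -> 01011
Step 2: G0=(1+1>=2)=1 G1=G2|G4=0|1=1 G2=NOT G2=NOT 0=1 G3=G1=1 G4=G1&G2=1&0=0 -> 11110
Step 3: G0=(0+1>=2)=0 G1=G2|G4=1|0=1 G2=NOT G2=NOT 1=0 G3=G1=1 G4=G1&G2=1&1=1 -> 01011
Step 4: G0=(1+1>=2)=1 G1=G2|G4=0|1=1 G2=NOT G2=NOT 0=1 G3=G1=1 G4=G1&G2=1&0=0 -> 11110
Step 5: G0=(0+1>=2)=0 G1=G2|G4=1|0=1 G2=NOT G2=NOT 1=0 G3=G1=1 G4=G1&G2=1&1=1 -> 01011
Step 6: G0=(1+1>=2)=1 G1=G2|G4=0|1=1 G2=NOT G2=NOT 0=1 G3=G1=1 G4=G1&G2=1&0=0 -> 11110
Step 7: G0=(0+1>=2)=0 G1=G2|G4=1|0=1 G2=NOT G2=NOT 1=0 G3=G1=1 G4=G1&G2=1&1=1 -> 01011

01011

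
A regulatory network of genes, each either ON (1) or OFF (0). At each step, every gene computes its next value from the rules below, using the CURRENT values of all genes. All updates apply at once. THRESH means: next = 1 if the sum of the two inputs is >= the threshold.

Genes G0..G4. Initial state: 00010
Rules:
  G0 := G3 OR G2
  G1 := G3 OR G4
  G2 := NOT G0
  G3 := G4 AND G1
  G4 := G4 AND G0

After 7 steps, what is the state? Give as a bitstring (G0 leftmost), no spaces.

Step 1: G0=G3|G2=1|0=1 G1=G3|G4=1|0=1 G2=NOT G0=NOT 0=1 G3=G4&G1=0&0=0 G4=G4&G0=0&0=0 -> 11100
Step 2: G0=G3|G2=0|1=1 G1=G3|G4=0|0=0 G2=NOT G0=NOT 1=0 G3=G4&G1=0&1=0 G4=G4&G0=0&1=0 -> 10000
Step 3: G0=G3|G2=0|0=0 G1=G3|G4=0|0=0 G2=NOT G0=NOT 1=0 G3=G4&G1=0&0=0 G4=G4&G0=0&1=0 -> 00000
Step 4: G0=G3|G2=0|0=0 G1=G3|G4=0|0=0 G2=NOT G0=NOT 0=1 G3=G4&G1=0&0=0 G4=G4&G0=0&0=0 -> 00100
Step 5: G0=G3|G2=0|1=1 G1=G3|G4=0|0=0 G2=NOT G0=NOT 0=1 G3=G4&G1=0&0=0 G4=G4&G0=0&0=0 -> 10100
Step 6: G0=G3|G2=0|1=1 G1=G3|G4=0|0=0 G2=NOT G0=NOT 1=0 G3=G4&G1=0&0=0 G4=G4&G0=0&1=0 -> 10000
Step 7: G0=G3|G2=0|0=0 G1=G3|G4=0|0=0 G2=NOT G0=NOT 1=0 G3=G4&G1=0&0=0 G4=G4&G0=0&1=0 -> 00000

00000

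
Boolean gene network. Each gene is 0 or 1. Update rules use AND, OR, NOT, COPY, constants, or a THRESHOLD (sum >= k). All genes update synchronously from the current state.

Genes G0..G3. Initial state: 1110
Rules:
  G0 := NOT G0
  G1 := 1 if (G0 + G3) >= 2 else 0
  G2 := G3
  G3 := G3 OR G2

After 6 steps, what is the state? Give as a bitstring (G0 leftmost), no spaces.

Step 1: G0=NOT G0=NOT 1=0 G1=(1+0>=2)=0 G2=G3=0 G3=G3|G2=0|1=1 -> 0001
Step 2: G0=NOT G0=NOT 0=1 G1=(0+1>=2)=0 G2=G3=1 G3=G3|G2=1|0=1 -> 1011
Step 3: G0=NOT G0=NOT 1=0 G1=(1+1>=2)=1 G2=G3=1 G3=G3|G2=1|1=1 -> 0111
Step 4: G0=NOT G0=NOT 0=1 G1=(0+1>=2)=0 G2=G3=1 G3=G3|G2=1|1=1 -> 1011
Step 5: G0=NOT G0=NOT 1=0 G1=(1+1>=2)=1 G2=G3=1 G3=G3|G2=1|1=1 -> 0111
Step 6: G0=NOT G0=NOT 0=1 G1=(0+1>=2)=0 G2=G3=1 G3=G3|G2=1|1=1 -> 1011

1011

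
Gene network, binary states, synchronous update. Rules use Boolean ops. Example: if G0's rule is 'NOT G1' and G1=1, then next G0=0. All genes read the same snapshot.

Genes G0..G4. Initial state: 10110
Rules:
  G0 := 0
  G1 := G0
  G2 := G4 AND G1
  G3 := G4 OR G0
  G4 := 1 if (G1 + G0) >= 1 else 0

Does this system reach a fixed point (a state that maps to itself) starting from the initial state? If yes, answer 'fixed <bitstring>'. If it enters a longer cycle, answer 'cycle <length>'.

Answer: fixed 00000

Derivation:
Step 0: 10110
Step 1: G0=0(const) G1=G0=1 G2=G4&G1=0&0=0 G3=G4|G0=0|1=1 G4=(0+1>=1)=1 -> 01011
Step 2: G0=0(const) G1=G0=0 G2=G4&G1=1&1=1 G3=G4|G0=1|0=1 G4=(1+0>=1)=1 -> 00111
Step 3: G0=0(const) G1=G0=0 G2=G4&G1=1&0=0 G3=G4|G0=1|0=1 G4=(0+0>=1)=0 -> 00010
Step 4: G0=0(const) G1=G0=0 G2=G4&G1=0&0=0 G3=G4|G0=0|0=0 G4=(0+0>=1)=0 -> 00000
Step 5: G0=0(const) G1=G0=0 G2=G4&G1=0&0=0 G3=G4|G0=0|0=0 G4=(0+0>=1)=0 -> 00000
Fixed point reached at step 4: 00000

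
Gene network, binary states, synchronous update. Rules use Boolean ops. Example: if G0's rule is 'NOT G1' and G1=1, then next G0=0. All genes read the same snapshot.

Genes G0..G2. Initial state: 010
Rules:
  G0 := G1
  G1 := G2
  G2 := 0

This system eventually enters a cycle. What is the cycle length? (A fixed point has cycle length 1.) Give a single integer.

Step 0: 010
Step 1: G0=G1=1 G1=G2=0 G2=0(const) -> 100
Step 2: G0=G1=0 G1=G2=0 G2=0(const) -> 000
Step 3: G0=G1=0 G1=G2=0 G2=0(const) -> 000
State from step 3 equals state from step 2 -> cycle length 1

Answer: 1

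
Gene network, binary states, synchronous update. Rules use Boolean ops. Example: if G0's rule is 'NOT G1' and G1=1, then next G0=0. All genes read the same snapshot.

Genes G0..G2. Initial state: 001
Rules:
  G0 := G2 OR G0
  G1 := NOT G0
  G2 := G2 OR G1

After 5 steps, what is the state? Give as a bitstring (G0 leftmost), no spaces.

Step 1: G0=G2|G0=1|0=1 G1=NOT G0=NOT 0=1 G2=G2|G1=1|0=1 -> 111
Step 2: G0=G2|G0=1|1=1 G1=NOT G0=NOT 1=0 G2=G2|G1=1|1=1 -> 101
Step 3: G0=G2|G0=1|1=1 G1=NOT G0=NOT 1=0 G2=G2|G1=1|0=1 -> 101
Step 4: G0=G2|G0=1|1=1 G1=NOT G0=NOT 1=0 G2=G2|G1=1|0=1 -> 101
Step 5: G0=G2|G0=1|1=1 G1=NOT G0=NOT 1=0 G2=G2|G1=1|0=1 -> 101

101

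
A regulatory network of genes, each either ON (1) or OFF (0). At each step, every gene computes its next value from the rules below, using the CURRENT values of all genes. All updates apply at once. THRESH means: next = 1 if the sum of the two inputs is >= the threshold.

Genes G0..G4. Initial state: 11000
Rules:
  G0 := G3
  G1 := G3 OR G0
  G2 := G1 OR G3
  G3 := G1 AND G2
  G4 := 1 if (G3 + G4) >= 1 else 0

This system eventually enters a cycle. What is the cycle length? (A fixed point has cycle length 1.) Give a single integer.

Answer: 1

Derivation:
Step 0: 11000
Step 1: G0=G3=0 G1=G3|G0=0|1=1 G2=G1|G3=1|0=1 G3=G1&G2=1&0=0 G4=(0+0>=1)=0 -> 01100
Step 2: G0=G3=0 G1=G3|G0=0|0=0 G2=G1|G3=1|0=1 G3=G1&G2=1&1=1 G4=(0+0>=1)=0 -> 00110
Step 3: G0=G3=1 G1=G3|G0=1|0=1 G2=G1|G3=0|1=1 G3=G1&G2=0&1=0 G4=(1+0>=1)=1 -> 11101
Step 4: G0=G3=0 G1=G3|G0=0|1=1 G2=G1|G3=1|0=1 G3=G1&G2=1&1=1 G4=(0+1>=1)=1 -> 01111
Step 5: G0=G3=1 G1=G3|G0=1|0=1 G2=G1|G3=1|1=1 G3=G1&G2=1&1=1 G4=(1+1>=1)=1 -> 11111
Step 6: G0=G3=1 G1=G3|G0=1|1=1 G2=G1|G3=1|1=1 G3=G1&G2=1&1=1 G4=(1+1>=1)=1 -> 11111
State from step 6 equals state from step 5 -> cycle length 1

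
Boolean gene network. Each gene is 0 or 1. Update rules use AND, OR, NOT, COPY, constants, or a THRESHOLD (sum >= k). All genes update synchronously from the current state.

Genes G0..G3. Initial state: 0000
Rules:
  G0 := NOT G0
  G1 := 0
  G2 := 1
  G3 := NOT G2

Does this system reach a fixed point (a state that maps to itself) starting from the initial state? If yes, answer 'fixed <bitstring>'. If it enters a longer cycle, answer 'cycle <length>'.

Step 0: 0000
Step 1: G0=NOT G0=NOT 0=1 G1=0(const) G2=1(const) G3=NOT G2=NOT 0=1 -> 1011
Step 2: G0=NOT G0=NOT 1=0 G1=0(const) G2=1(const) G3=NOT G2=NOT 1=0 -> 0010
Step 3: G0=NOT G0=NOT 0=1 G1=0(const) G2=1(const) G3=NOT G2=NOT 1=0 -> 1010
Step 4: G0=NOT G0=NOT 1=0 G1=0(const) G2=1(const) G3=NOT G2=NOT 1=0 -> 0010
Cycle of length 2 starting at step 2 -> no fixed point

Answer: cycle 2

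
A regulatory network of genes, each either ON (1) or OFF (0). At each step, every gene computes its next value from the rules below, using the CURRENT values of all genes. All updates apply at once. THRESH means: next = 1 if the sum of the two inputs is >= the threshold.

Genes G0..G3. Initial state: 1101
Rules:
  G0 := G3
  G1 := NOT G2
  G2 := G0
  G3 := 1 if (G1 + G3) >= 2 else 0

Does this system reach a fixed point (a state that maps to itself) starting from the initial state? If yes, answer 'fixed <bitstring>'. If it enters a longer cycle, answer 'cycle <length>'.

Step 0: 1101
Step 1: G0=G3=1 G1=NOT G2=NOT 0=1 G2=G0=1 G3=(1+1>=2)=1 -> 1111
Step 2: G0=G3=1 G1=NOT G2=NOT 1=0 G2=G0=1 G3=(1+1>=2)=1 -> 1011
Step 3: G0=G3=1 G1=NOT G2=NOT 1=0 G2=G0=1 G3=(0+1>=2)=0 -> 1010
Step 4: G0=G3=0 G1=NOT G2=NOT 1=0 G2=G0=1 G3=(0+0>=2)=0 -> 0010
Step 5: G0=G3=0 G1=NOT G2=NOT 1=0 G2=G0=0 G3=(0+0>=2)=0 -> 0000
Step 6: G0=G3=0 G1=NOT G2=NOT 0=1 G2=G0=0 G3=(0+0>=2)=0 -> 0100
Step 7: G0=G3=0 G1=NOT G2=NOT 0=1 G2=G0=0 G3=(1+0>=2)=0 -> 0100
Fixed point reached at step 6: 0100

Answer: fixed 0100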